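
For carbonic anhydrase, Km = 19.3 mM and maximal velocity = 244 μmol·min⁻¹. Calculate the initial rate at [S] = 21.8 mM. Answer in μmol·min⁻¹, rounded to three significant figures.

129 μmol·min⁻¹

v = Vmax·[S]/(Km + [S]) = 244 × 21.8 / (19.3 + 21.8)
  = 5319 / 41.10 = 129 μmol·min⁻¹.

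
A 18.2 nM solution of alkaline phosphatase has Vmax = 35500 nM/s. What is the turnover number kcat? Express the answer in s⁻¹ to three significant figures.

1950 s⁻¹

kcat = Vmax/[E]total = 35500 nM/s / 18.2 nM = 1950 s⁻¹.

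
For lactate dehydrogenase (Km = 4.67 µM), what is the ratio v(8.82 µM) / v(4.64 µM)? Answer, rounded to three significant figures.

The fractional saturations are [S]/(Km+[S]) = 4.64/9.310 = 0.4984 and 8.82/13.49 = 0.6538.
v₂/v₁ is just their ratio: 0.6538/0.4984 = 1.31.

1.31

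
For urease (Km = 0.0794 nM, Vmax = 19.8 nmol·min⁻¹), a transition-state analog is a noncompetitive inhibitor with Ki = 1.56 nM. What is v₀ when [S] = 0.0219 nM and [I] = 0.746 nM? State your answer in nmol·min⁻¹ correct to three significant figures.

2.90 nmol·min⁻¹

α = 1 + [I]/Ki = 1 + 0.746/1.56 = 1.478.
For a noncompetitive inhibitor, Vmax is reduced to Vmax/α while Km is unchanged: Km,app = 0.0794 nM, Vmax,app = 13.4 nmol·min⁻¹.
v = Vmax,app·[S]/(Km,app + [S]) = 13.4 × 0.0219/(0.0794 + 0.0219) = 2.90 nmol·min⁻¹.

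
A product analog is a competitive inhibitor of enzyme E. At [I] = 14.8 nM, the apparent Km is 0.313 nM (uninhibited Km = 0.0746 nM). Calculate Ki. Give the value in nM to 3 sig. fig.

Competitive: Km,app = α·Km with α = 1 + [I]/Ki.
α = Km,app/Km = 0.313/0.0746 = 4.196.
Since α = 1 + [I]/Ki, [I]/Ki = 4.196 − 1 = 3.196 and Ki = 14.8/3.196 = 4.63 nM.

4.63 nM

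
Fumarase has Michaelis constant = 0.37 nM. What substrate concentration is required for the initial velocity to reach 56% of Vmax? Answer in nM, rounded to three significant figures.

v/Vmax = [S]/(Km+[S]) = 0.56, so [S] = Km·0.56/(1 − 0.56) = 0.37 × 1.273.
[S] = 0.471 nM.

0.471 nM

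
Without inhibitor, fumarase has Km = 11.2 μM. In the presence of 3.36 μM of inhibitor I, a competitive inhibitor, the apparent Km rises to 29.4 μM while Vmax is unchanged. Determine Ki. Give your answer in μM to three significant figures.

2.07 μM

Competitive: Km,app = α·Km with α = 1 + [I]/Ki.
α = Km,app/Km = 29.4/11.2 = 2.625.
Ki = [I]/(α − 1) = 3.36/1.625 = 2.07 μM.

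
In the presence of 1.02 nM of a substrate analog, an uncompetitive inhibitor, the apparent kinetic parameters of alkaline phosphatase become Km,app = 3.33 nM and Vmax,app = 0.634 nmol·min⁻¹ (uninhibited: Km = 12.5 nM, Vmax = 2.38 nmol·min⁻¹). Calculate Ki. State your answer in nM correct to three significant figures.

Uncompetitive: Vmax,app = Vmax/α (and Km,app = Km/α) with α = 1 + [I]/Ki.
α = Vmax/Vmax,app = 2.38/0.634 = 3.754.
Since α = 1 + [I]/Ki, [I]/Ki = 3.754 − 1 = 2.754 and Ki = 1.02/2.754 = 0.370 nM.

0.370 nM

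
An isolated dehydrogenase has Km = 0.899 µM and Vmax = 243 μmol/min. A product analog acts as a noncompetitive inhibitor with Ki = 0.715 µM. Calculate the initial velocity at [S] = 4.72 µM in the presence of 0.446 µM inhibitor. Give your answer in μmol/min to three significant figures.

126 μmol/min

With α = 1 + [I]/Ki = 1 + 0.446/0.715 = 1.624, the noncompetitive rate law is v = (Vmax/α)·[S] / (Km + [S]).
v = (243/1.624)×4.72 / (0.899 + 4.72) = 706.4/5.619 = 126 μmol/min.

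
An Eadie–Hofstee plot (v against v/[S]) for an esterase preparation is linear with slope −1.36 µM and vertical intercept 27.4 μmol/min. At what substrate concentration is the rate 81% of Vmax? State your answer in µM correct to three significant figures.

The Eadie–Hofstee slope gives Km = 1.36 µM (slope = −Km).
v/Vmax = [S]/(Km+[S]) = 0.81 ⇒ [S] = Km·0.81/(1−0.81) = 1.36 × 4.263 = 5.80 µM.

5.80 µM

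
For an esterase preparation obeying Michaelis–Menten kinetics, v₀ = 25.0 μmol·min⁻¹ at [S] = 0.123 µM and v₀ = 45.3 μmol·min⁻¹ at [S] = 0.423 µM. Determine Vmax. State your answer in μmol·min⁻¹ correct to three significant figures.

67.9 μmol·min⁻¹

In reciprocal form, 1/v = (Km/Vmax)·(1/[S]) + 1/Vmax. The two points give (1/[S], 1/v) = (8.130, 0.04000) and (2.364, 0.02208).
Slope = (0.04000 − 0.02208)/(8.130 − 2.364) = 0.003109; intercept = 0.04000 − 0.003109×8.130 = 0.01473.
Vmax = 1/intercept = 67.9 μmol·min⁻¹; Km = slope × Vmax = 0.003109 × 67.9 = 0.211 µM.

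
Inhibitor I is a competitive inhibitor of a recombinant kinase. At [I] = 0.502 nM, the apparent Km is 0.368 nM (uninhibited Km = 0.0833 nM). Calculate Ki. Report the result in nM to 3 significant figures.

Competitive: Km,app = α·Km with α = 1 + [I]/Ki.
α = Km,app/Km = 0.368/0.0833 = 4.418.
Ki = [I]/(α − 1) = 0.502/3.418 = 0.147 nM.

0.147 nM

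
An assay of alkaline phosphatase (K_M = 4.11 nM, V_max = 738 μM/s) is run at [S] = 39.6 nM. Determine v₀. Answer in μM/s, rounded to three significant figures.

v = Vmax·[S]/(Km + [S]) = 738 × 39.6 / (4.11 + 39.6)
  = 29220 / 43.71 = 669 μM/s.

669 μM/s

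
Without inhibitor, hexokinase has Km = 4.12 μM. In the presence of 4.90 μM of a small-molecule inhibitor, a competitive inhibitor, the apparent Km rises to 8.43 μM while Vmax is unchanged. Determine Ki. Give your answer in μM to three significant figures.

Competitive: Km,app = α·Km with α = 1 + [I]/Ki.
α = Km,app/Km = 8.43/4.12 = 2.046.
Since α = 1 + [I]/Ki, [I]/Ki = 2.046 − 1 = 1.046 and Ki = 4.90/1.046 = 4.68 μM.

4.68 μM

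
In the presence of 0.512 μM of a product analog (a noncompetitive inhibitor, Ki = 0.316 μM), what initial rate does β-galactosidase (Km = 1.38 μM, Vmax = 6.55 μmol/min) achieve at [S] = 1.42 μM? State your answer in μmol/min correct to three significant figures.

1.27 μmol/min

α = 1 + [I]/Ki = 1 + 0.512/0.316 = 2.620.
For a noncompetitive inhibitor, Vmax is reduced to Vmax/α while Km is unchanged: Km,app = 1.38 μM, Vmax,app = 2.50 μmol/min.
v = Vmax,app·[S]/(Km,app + [S]) = 2.50 × 1.42/(1.38 + 1.42) = 1.27 μmol/min.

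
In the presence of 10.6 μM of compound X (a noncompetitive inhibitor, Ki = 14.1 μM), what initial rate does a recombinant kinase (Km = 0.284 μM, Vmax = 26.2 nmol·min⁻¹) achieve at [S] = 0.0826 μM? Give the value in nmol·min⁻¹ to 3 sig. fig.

3.37 nmol·min⁻¹

With α = 1 + [I]/Ki = 1 + 10.6/14.1 = 1.752, the noncompetitive rate law is v = (Vmax/α)·[S] / (Km + [S]).
v = (26.2/1.752)×0.0826 / (0.284 + 0.0826) = 1.235/0.3666 = 3.37 nmol·min⁻¹.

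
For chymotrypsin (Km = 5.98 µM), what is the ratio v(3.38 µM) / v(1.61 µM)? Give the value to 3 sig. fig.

Since Vmax cancels, v₂/v₁ = [S]₂(Km+[S]₁) / [S]₁(Km+[S]₂).
= 3.38×(5.98+1.61) / (1.61×(5.98+3.38)) = 25.65/15.07 = 1.70.

1.70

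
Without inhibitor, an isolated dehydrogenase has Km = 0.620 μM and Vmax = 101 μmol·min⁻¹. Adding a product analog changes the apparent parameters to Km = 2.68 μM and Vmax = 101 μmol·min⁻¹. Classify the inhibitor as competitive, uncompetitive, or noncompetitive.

competitive

Km increases (0.620 → 2.68 μM) while Vmax is unchanged — the hallmark of competitive inhibition.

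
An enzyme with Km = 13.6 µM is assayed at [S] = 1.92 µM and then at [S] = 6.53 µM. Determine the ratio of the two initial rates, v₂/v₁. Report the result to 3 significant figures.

2.62

The fractional saturations are [S]/(Km+[S]) = 1.92/15.52 = 0.1237 and 6.53/20.13 = 0.3244.
v₂/v₁ is just their ratio: 0.3244/0.1237 = 2.62.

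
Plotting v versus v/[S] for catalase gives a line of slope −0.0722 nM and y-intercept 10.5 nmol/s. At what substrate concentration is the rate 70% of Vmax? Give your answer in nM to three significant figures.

The Eadie–Hofstee slope gives Km = 0.0722 nM (slope = −Km).
v/Vmax = [S]/(Km+[S]) = 0.7 ⇒ [S] = Km·0.7/(1−0.7) = 0.0722 × 2.333 = 0.168 nM.

0.168 nM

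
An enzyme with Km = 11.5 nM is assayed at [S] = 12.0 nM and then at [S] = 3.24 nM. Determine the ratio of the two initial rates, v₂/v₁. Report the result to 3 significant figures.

Since Vmax cancels, v₂/v₁ = [S]₂(Km+[S]₁) / [S]₁(Km+[S]₂).
= 3.24×(11.5+12.0) / (12.0×(11.5+3.24)) = 76.14/176.9 = 0.430.

0.430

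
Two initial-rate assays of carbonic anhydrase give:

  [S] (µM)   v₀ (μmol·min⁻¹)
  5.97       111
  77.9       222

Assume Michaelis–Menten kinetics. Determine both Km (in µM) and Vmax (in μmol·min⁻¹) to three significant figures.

From v = Vmax[S]/(Km+[S]), each point gives Vmax = v(Km+[S])/[S].
Equating: 111(Km+5.97)/5.97 = 222(Km+77.9)/77.9.
18.59·Km + 111 = 2.850·Km + 222, so (18.59 − 2.850)·Km = 222 − 111.
Km = 111.0/15.74 = 7.05 µM; then Vmax = 111(7.05+5.97)/5.97 = 242 μmol·min⁻¹.

Km = 7.05 µM; Vmax = 242 μmol·min⁻¹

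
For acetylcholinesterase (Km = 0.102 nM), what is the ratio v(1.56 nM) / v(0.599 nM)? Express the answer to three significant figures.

The fractional saturations are [S]/(Km+[S]) = 0.599/0.7010 = 0.8545 and 1.56/1.662 = 0.9386.
v₂/v₁ is just their ratio: 0.9386/0.8545 = 1.10.

1.10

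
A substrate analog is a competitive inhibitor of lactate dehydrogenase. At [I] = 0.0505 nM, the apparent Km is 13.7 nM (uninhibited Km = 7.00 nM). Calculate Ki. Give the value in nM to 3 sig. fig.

0.0528 nM

Competitive: Km,app = α·Km with α = 1 + [I]/Ki.
α = Km,app/Km = 13.7/7.00 = 1.957.
Ki = [I]/(α − 1) = 0.0505/0.9571 = 0.0528 nM.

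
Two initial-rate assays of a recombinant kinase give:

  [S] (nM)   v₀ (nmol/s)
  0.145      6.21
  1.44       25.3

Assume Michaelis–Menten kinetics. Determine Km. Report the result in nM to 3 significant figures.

In reciprocal form, 1/v = (Km/Vmax)·(1/[S]) + 1/Vmax. The two points give (1/[S], 1/v) = (6.897, 0.1610) and (0.6944, 0.03953).
Slope = (0.1610 − 0.03953)/(6.897 − 0.6944) = 0.01959; intercept = 0.1610 − 0.01959×6.897 = 0.02592.
Vmax = 1/intercept = 38.6 nmol/s; Km = slope × Vmax = 0.01959 × 38.6 = 0.756 nM.

0.756 nM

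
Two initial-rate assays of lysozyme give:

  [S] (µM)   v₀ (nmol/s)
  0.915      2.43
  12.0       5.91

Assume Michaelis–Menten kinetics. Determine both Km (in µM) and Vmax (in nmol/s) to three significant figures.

From v = Vmax[S]/(Km+[S]), each point gives Vmax = v(Km+[S])/[S].
Equating: 2.43(Km+0.915)/0.915 = 5.91(Km+12.0)/12.0.
2.656·Km + 2.43 = 0.4925·Km + 5.91, so (2.656 − 0.4925)·Km = 5.91 − 2.43.
Km = 3.480/2.163 = 1.61 µM; then Vmax = 2.43(1.61+0.915)/0.915 = 6.70 nmol/s.

Km = 1.61 µM; Vmax = 6.70 nmol/s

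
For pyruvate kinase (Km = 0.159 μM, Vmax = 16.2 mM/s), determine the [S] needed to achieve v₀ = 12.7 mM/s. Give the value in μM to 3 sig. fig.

The required fractional saturation is v/Vmax = 12.7/16.2 = 0.7840.
Then [S]/(Km+[S]) = 0.7840 ⇒ [S] = 0.159 × 0.7840/(1 − 0.7840) = 0.577 μM.

0.577 μM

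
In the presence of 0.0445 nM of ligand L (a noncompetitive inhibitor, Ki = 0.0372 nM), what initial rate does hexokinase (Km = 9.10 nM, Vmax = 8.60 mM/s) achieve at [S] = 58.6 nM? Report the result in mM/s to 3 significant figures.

With α = 1 + [I]/Ki = 1 + 0.0445/0.0372 = 2.196, the noncompetitive rate law is v = (Vmax/α)·[S] / (Km + [S]).
v = (8.60/2.196)×58.6 / (9.10 + 58.6) = 229.5/67.70 = 3.39 mM/s.

3.39 mM/s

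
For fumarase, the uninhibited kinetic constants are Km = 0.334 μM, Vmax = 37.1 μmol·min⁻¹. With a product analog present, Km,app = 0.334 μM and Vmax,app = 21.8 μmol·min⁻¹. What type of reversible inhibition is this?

Vmax decreases (37.1 → 21.8 μmol·min⁻¹) while Km is unchanged — pure noncompetitive inhibition.

noncompetitive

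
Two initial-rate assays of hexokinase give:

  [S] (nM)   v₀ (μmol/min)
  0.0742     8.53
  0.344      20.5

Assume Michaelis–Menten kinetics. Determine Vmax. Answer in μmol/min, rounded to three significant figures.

From v = Vmax[S]/(Km+[S]), each point gives Vmax = v(Km+[S])/[S].
Equating: 8.53(Km+0.0742)/0.0742 = 20.5(Km+0.344)/0.344.
115.0·Km + 8.53 = 59.59·Km + 20.5, so (115.0 − 59.59)·Km = 20.5 − 8.53.
Km = 11.97/55.37 = 0.216 nM; then Vmax = 8.53(0.216+0.0742)/0.0742 = 33.4 μmol/min.

33.4 μmol/min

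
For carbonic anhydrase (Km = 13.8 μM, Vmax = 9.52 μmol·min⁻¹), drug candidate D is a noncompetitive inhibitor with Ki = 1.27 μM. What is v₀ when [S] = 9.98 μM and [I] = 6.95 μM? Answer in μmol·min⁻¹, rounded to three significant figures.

With α = 1 + [I]/Ki = 1 + 6.95/1.27 = 6.472, the noncompetitive rate law is v = (Vmax/α)·[S] / (Km + [S]).
v = (9.52/6.472)×9.98 / (13.8 + 9.98) = 14.68/23.78 = 0.617 μmol·min⁻¹.

0.617 μmol·min⁻¹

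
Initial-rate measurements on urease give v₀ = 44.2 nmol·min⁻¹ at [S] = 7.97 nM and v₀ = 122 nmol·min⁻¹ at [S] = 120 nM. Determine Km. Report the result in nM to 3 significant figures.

17.2 nM

In reciprocal form, 1/v = (Km/Vmax)·(1/[S]) + 1/Vmax. The two points give (1/[S], 1/v) = (0.1255, 0.02262) and (0.008333, 0.008197).
Slope = (0.02262 − 0.008197)/(0.1255 − 0.008333) = 0.1232; intercept = 0.02262 − 0.1232×0.1255 = 0.007170.
Vmax = 1/intercept = 139 nmol·min⁻¹; Km = slope × Vmax = 0.1232 × 139 = 17.2 nM.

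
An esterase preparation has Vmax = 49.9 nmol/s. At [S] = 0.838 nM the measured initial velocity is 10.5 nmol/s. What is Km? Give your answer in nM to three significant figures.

3.14 nM

v/Vmax = 10.5/49.9 = 0.2104 = [S]/(Km+[S]).
So Km + [S] = [S]/0.2104 = 3.982 nM, giving Km = 3.982 − 0.838 = 3.14 nM.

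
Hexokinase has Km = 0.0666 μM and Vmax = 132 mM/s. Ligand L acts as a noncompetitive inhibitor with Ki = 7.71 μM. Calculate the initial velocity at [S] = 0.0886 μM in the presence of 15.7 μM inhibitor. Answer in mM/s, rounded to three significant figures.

24.8 mM/s

α = 1 + [I]/Ki = 1 + 15.7/7.71 = 3.036.
For a noncompetitive inhibitor, Vmax is reduced to Vmax/α while Km is unchanged: Km,app = 0.0666 μM, Vmax,app = 43.5 mM/s.
v = Vmax,app·[S]/(Km,app + [S]) = 43.5 × 0.0886/(0.0666 + 0.0886) = 24.8 mM/s.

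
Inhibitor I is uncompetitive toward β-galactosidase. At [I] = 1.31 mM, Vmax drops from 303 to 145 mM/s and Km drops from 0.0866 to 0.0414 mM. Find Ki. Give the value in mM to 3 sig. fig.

1.20 mM

Uncompetitive: Vmax,app = Vmax/α (and Km,app = Km/α) with α = 1 + [I]/Ki.
α = Vmax/Vmax,app = 303/145 = 2.090.
Ki = [I]/(α − 1) = 1.31/1.090 = 1.20 mM.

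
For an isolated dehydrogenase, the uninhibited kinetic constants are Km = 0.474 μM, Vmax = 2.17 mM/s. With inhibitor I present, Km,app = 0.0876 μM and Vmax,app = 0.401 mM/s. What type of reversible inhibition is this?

Both Km and Vmax decrease by the same factor (~5.41-fold) — characteristic of uncompetitive inhibition.

uncompetitive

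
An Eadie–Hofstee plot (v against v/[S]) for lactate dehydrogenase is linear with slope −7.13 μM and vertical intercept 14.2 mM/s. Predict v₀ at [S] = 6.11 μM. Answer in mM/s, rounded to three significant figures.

In the Eadie–Hofstee form v = Vmax − Km·(v/[S]), the slope is −Km and the intercept is Vmax, so Km = 7.13 μM and Vmax = 14.2 mM/s.
v = 14.2 × 6.11/(7.13 + 6.11) = 6.55 mM/s.

6.55 mM/s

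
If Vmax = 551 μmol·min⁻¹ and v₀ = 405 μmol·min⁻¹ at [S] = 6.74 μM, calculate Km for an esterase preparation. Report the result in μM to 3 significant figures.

2.43 μM

v/Vmax = 405/551 = 0.7350 = [S]/(Km+[S]).
So Km + [S] = [S]/0.7350 = 9.170 μM, giving Km = 9.170 − 6.74 = 2.43 μM.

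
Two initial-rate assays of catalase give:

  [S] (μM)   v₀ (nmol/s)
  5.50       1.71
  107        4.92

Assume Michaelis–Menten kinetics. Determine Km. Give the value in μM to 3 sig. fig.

In reciprocal form, 1/v = (Km/Vmax)·(1/[S]) + 1/Vmax. The two points give (1/[S], 1/v) = (0.1818, 0.5848) and (0.009346, 0.2033).
Slope = (0.5848 − 0.2033)/(0.1818 − 0.009346) = 2.212; intercept = 0.5848 − 2.212×0.1818 = 0.1826.
Vmax = 1/intercept = 5.48 nmol/s; Km = slope × Vmax = 2.212 × 5.48 = 12.1 μM.

12.1 μM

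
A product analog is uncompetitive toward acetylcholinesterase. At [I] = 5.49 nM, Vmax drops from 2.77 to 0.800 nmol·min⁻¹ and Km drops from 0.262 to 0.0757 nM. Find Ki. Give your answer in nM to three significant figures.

Uncompetitive: Vmax,app = Vmax/α (and Km,app = Km/α) with α = 1 + [I]/Ki.
α = Vmax/Vmax,app = 2.77/0.800 = 3.462.
Since α = 1 + [I]/Ki, [I]/Ki = 3.462 − 1 = 2.462 and Ki = 5.49/2.462 = 2.23 nM.

2.23 nM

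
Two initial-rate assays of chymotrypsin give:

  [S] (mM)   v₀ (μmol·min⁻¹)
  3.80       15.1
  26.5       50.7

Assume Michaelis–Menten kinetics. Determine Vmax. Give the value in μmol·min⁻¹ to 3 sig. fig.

83.8 μmol·min⁻¹

In reciprocal form, 1/v = (Km/Vmax)·(1/[S]) + 1/Vmax. The two points give (1/[S], 1/v) = (0.2632, 0.06623) and (0.03774, 0.01972).
Slope = (0.06623 − 0.01972)/(0.2632 − 0.03774) = 0.2063; intercept = 0.06623 − 0.2063×0.2632 = 0.01194.
Vmax = 1/intercept = 83.8 μmol·min⁻¹; Km = slope × Vmax = 0.2063 × 83.8 = 17.3 mM.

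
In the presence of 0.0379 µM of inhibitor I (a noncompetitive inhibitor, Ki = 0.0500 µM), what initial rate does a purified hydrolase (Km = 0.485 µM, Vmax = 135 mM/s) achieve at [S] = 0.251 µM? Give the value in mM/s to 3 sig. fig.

α = 1 + [I]/Ki = 1 + 0.0379/0.0500 = 1.758.
For a noncompetitive inhibitor, Vmax is reduced to Vmax/α while Km is unchanged: Km,app = 0.485 µM, Vmax,app = 76.8 mM/s.
v = Vmax,app·[S]/(Km,app + [S]) = 76.8 × 0.251/(0.485 + 0.251) = 26.2 mM/s.

26.2 mM/s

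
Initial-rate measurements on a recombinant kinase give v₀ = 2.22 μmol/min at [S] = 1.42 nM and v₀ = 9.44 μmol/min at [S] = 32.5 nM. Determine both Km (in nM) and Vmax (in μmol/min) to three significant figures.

Km = 5.67 nM; Vmax = 11.1 μmol/min

In reciprocal form, 1/v = (Km/Vmax)·(1/[S]) + 1/Vmax. The two points give (1/[S], 1/v) = (0.7042, 0.4505) and (0.03077, 0.1059).
Slope = (0.4505 − 0.1059)/(0.7042 − 0.03077) = 0.5116; intercept = 0.4505 − 0.5116×0.7042 = 0.09019.
Vmax = 1/intercept = 11.1 μmol/min; Km = slope × Vmax = 0.5116 × 11.1 = 5.67 nM.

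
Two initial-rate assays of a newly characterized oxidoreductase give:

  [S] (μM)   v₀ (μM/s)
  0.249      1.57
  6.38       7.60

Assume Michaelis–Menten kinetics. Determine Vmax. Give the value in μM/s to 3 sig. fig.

From v = Vmax[S]/(Km+[S]), each point gives Vmax = v(Km+[S])/[S].
Equating: 1.57(Km+0.249)/0.249 = 7.60(Km+6.38)/6.38.
6.305·Km + 1.57 = 1.191·Km + 7.60, so (6.305 − 1.191)·Km = 7.60 − 1.57.
Km = 6.030/5.114 = 1.18 μM; then Vmax = 1.57(1.18+0.249)/0.249 = 9.00 μM/s.

9.00 μM/s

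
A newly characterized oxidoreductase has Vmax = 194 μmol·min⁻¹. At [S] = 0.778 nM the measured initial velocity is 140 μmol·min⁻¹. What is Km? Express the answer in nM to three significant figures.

v/Vmax = 140/194 = 0.7216 = [S]/(Km+[S]).
So Km + [S] = [S]/0.7216 = 1.078 nM, giving Km = 1.078 − 0.778 = 0.300 nM.

0.300 nM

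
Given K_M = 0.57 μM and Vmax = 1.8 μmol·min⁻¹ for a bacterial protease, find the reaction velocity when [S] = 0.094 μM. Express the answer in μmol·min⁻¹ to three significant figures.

v = Vmax·[S]/(Km + [S]) = 1.8 × 0.094 / (0.57 + 0.094)
  = 0.1692 / 0.6640 = 0.255 μmol·min⁻¹.

0.255 μmol·min⁻¹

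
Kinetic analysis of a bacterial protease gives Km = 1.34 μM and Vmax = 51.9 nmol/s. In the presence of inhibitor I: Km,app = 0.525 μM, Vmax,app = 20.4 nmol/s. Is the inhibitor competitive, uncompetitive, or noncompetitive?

Both Km and Vmax decrease by the same factor (~2.55-fold) — characteristic of uncompetitive inhibition.

uncompetitive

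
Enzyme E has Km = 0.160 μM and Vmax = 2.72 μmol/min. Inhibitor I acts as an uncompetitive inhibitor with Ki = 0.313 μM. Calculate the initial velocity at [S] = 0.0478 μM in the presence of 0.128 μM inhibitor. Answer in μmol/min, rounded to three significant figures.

α = 1 + [I]/Ki = 1 + 0.128/0.313 = 1.409.
For an uncompetitive inhibitor, both parameters are divided by α, giving Vmax/α and Km/α: Km,app = 0.114 μM, Vmax,app = 1.93 μmol/min.
v = Vmax,app·[S]/(Km,app + [S]) = 1.93 × 0.0478/(0.114 + 0.0478) = 0.572 μmol/min.

0.572 μmol/min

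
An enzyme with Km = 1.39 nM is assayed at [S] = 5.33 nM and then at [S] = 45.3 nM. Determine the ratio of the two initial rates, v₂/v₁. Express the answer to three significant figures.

Since Vmax cancels, v₂/v₁ = [S]₂(Km+[S]₁) / [S]₁(Km+[S]₂).
= 45.3×(1.39+5.33) / (5.33×(1.39+45.3)) = 304.4/248.9 = 1.22.

1.22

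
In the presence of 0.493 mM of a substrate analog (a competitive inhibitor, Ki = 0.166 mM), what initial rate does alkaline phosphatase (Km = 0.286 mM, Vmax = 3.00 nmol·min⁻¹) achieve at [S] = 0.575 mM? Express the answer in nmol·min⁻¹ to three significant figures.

1.01 nmol·min⁻¹

α = 1 + [I]/Ki = 1 + 0.493/0.166 = 3.970.
For a competitive inhibitor, Vmax is unchanged and the apparent Km becomes α·Km: Km,app = 1.14 mM, Vmax,app = 3.00 nmol·min⁻¹.
v = Vmax,app·[S]/(Km,app + [S]) = 3.00 × 0.575/(1.14 + 0.575) = 1.01 nmol·min⁻¹.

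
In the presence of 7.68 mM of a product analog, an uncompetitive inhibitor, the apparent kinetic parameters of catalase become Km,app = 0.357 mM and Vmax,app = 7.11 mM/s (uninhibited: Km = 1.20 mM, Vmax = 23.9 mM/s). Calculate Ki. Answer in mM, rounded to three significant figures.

3.25 mM

Uncompetitive: Vmax,app = Vmax/α (and Km,app = Km/α) with α = 1 + [I]/Ki.
α = Vmax/Vmax,app = 23.9/7.11 = 3.361.
Since α = 1 + [I]/Ki, [I]/Ki = 3.361 − 1 = 2.361 and Ki = 7.68/2.361 = 3.25 mM.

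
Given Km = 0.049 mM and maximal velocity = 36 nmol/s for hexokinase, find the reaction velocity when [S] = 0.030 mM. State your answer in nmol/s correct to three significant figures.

[S]/(Km+[S]) = 0.030/0.07900 = 0.3797, the fractional saturation.
v = 0.3797 × Vmax = 0.3797 × 36 = 13.7 nmol/s.

13.7 nmol/s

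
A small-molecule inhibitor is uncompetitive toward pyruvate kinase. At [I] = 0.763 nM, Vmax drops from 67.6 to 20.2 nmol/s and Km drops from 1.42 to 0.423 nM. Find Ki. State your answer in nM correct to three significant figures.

0.325 nM

Uncompetitive: Vmax,app = Vmax/α (and Km,app = Km/α) with α = 1 + [I]/Ki.
α = Vmax/Vmax,app = 67.6/20.2 = 3.347.
Since α = 1 + [I]/Ki, [I]/Ki = 3.347 − 1 = 2.347 and Ki = 0.763/2.347 = 0.325 nM.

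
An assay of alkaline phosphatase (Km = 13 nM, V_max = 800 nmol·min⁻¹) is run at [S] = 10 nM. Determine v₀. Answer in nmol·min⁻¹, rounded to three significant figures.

348 nmol·min⁻¹

v = Vmax·[S]/(Km + [S]) = 800 × 10 / (13 + 10)
  = 8000 / 23.00 = 348 nmol·min⁻¹.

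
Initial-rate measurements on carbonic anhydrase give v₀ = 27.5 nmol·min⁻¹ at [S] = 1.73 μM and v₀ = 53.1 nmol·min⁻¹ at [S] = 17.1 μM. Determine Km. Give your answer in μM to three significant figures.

From v = Vmax[S]/(Km+[S]), each point gives Vmax = v(Km+[S])/[S].
Equating: 27.5(Km+1.73)/1.73 = 53.1(Km+17.1)/17.1.
15.90·Km + 27.5 = 3.105·Km + 53.1, so (15.90 − 3.105)·Km = 53.1 − 27.5.
Km = 25.60/12.79 = 2.00 μM; then Vmax = 27.5(2.00+1.73)/1.73 = 59.3 nmol·min⁻¹.

2.00 μM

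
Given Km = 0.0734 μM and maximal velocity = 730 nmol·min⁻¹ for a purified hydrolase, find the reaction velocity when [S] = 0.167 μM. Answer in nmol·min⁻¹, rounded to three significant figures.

v = Vmax·[S]/(Km + [S]) = 730 × 0.167 / (0.0734 + 0.167)
  = 121.9 / 0.2404 = 507 nmol·min⁻¹.

507 nmol·min⁻¹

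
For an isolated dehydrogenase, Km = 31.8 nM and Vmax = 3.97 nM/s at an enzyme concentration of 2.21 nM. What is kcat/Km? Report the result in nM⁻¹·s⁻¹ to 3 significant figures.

0.0565 nM⁻¹·s⁻¹

kcat = Vmax/[E]total = 3.97/2.21 = 1.80 s⁻¹.
kcat/Km = 1.80/31.8 = 0.0565 nM⁻¹·s⁻¹.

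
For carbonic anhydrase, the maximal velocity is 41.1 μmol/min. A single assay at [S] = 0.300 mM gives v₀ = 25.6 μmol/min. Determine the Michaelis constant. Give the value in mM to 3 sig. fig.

v/Vmax = 25.6/41.1 = 0.6229 = [S]/(Km+[S]).
So Km + [S] = [S]/0.6229 = 0.4816 mM, giving Km = 0.4816 − 0.300 = 0.182 mM.

0.182 mM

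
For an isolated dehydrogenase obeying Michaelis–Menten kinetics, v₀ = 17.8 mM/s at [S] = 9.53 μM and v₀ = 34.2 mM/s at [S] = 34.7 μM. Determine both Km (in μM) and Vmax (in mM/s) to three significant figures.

In reciprocal form, 1/v = (Km/Vmax)·(1/[S]) + 1/Vmax. The two points give (1/[S], 1/v) = (0.1049, 0.05618) and (0.02882, 0.02924).
Slope = (0.05618 − 0.02924)/(0.1049 − 0.02882) = 0.3539; intercept = 0.05618 − 0.3539×0.1049 = 0.01904.
Vmax = 1/intercept = 52.5 mM/s; Km = slope × Vmax = 0.3539 × 52.5 = 18.6 μM.

Km = 18.6 μM; Vmax = 52.5 mM/s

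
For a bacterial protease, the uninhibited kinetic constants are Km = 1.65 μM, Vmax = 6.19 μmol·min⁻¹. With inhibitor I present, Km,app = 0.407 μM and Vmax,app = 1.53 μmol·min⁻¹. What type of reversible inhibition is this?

uncompetitive

Both Km and Vmax decrease by the same factor (~4.05-fold) — characteristic of uncompetitive inhibition.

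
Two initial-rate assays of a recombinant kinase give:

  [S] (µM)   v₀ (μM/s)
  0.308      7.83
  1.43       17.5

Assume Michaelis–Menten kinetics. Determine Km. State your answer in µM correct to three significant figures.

From v = Vmax[S]/(Km+[S]), each point gives Vmax = v(Km+[S])/[S].
Equating: 7.83(Km+0.308)/0.308 = 17.5(Km+1.43)/1.43.
25.42·Km + 7.83 = 12.24·Km + 17.5, so (25.42 − 12.24)·Km = 17.5 − 7.83.
Km = 9.670/13.18 = 0.733 µM; then Vmax = 7.83(0.733+0.308)/0.308 = 26.5 μM/s.

0.733 µM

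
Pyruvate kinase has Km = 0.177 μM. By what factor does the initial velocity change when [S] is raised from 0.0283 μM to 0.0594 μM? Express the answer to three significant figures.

The fractional saturations are [S]/(Km+[S]) = 0.0283/0.2053 = 0.1378 and 0.0594/0.2364 = 0.2513.
v₂/v₁ is just their ratio: 0.2513/0.1378 = 1.82.

1.82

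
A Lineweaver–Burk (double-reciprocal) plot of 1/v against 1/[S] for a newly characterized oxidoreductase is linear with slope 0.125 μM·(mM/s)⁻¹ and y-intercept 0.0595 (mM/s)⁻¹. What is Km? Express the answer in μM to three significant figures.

2.10 μM

y-intercept = 1/Vmax ⇒ Vmax = 16.8 mM/s; slope = Km/Vmax ⇒ Km = slope × Vmax.
Km = 0.125 × 16.8 = 2.10 μM.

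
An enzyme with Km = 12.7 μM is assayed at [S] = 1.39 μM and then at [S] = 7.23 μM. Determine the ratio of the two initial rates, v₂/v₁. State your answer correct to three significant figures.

3.68

Since Vmax cancels, v₂/v₁ = [S]₂(Km+[S]₁) / [S]₁(Km+[S]₂).
= 7.23×(12.7+1.39) / (1.39×(12.7+7.23)) = 101.9/27.70 = 3.68.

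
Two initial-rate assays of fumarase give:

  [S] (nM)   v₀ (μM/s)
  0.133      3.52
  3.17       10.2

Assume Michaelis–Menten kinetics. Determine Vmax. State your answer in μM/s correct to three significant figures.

In reciprocal form, 1/v = (Km/Vmax)·(1/[S]) + 1/Vmax. The two points give (1/[S], 1/v) = (7.519, 0.2841) and (0.3155, 0.09804).
Slope = (0.2841 − 0.09804)/(7.519 − 0.3155) = 0.02583; intercept = 0.2841 − 0.02583×7.519 = 0.08989.
Vmax = 1/intercept = 11.1 μM/s; Km = slope × Vmax = 0.02583 × 11.1 = 0.287 nM.

11.1 μM/s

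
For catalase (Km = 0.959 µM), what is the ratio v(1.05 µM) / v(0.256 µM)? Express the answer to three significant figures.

The fractional saturations are [S]/(Km+[S]) = 0.256/1.215 = 0.2107 and 1.05/2.009 = 0.5226.
v₂/v₁ is just their ratio: 0.5226/0.2107 = 2.48.

2.48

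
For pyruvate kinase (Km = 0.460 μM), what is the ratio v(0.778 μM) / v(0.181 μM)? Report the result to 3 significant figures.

The fractional saturations are [S]/(Km+[S]) = 0.181/0.6410 = 0.2824 and 0.778/1.238 = 0.6284.
v₂/v₁ is just their ratio: 0.6284/0.2824 = 2.23.

2.23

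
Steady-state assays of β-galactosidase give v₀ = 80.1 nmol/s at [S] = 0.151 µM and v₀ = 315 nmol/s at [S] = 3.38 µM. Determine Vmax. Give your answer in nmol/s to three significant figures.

365 nmol/s

From v = Vmax[S]/(Km+[S]), each point gives Vmax = v(Km+[S])/[S].
Equating: 80.1(Km+0.151)/0.151 = 315(Km+3.38)/3.38.
530.5·Km + 80.1 = 93.20·Km + 315, so (530.5 − 93.20)·Km = 315 − 80.1.
Km = 234.9/437.3 = 0.537 µM; then Vmax = 80.1(0.537+0.151)/0.151 = 365 nmol/s.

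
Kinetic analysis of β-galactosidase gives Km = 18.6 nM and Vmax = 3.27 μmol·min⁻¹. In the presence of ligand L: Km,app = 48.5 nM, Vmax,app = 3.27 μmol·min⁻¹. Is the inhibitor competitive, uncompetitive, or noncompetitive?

competitive

Km increases (18.6 → 48.5 nM) while Vmax is unchanged — the hallmark of competitive inhibition.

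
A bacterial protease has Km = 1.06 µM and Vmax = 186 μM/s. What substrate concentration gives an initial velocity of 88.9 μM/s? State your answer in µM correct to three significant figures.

The required fractional saturation is v/Vmax = 88.9/186 = 0.4780.
Then [S]/(Km+[S]) = 0.4780 ⇒ [S] = 1.06 × 0.4780/(1 − 0.4780) = 0.970 µM.

0.970 µM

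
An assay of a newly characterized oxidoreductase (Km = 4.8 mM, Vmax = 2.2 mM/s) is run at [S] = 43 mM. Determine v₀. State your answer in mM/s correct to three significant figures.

1.98 mM/s

v = Vmax·[S]/(Km + [S]) = 2.2 × 43 / (4.8 + 43)
  = 94.60 / 47.80 = 1.98 mM/s.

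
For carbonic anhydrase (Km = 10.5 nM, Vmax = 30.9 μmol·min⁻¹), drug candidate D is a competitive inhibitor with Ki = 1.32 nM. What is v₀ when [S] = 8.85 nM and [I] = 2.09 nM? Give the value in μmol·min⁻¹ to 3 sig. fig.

7.60 μmol·min⁻¹

α = 1 + [I]/Ki = 1 + 2.09/1.32 = 2.583.
For a competitive inhibitor, Vmax is unchanged and the apparent Km becomes α·Km: Km,app = 27.1 nM, Vmax,app = 30.9 μmol·min⁻¹.
v = Vmax,app·[S]/(Km,app + [S]) = 30.9 × 8.85/(27.1 + 8.85) = 7.60 μmol·min⁻¹.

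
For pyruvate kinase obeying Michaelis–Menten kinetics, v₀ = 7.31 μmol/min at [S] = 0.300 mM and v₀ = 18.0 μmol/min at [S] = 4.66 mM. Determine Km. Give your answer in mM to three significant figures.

0.521 mM

In reciprocal form, 1/v = (Km/Vmax)·(1/[S]) + 1/Vmax. The two points give (1/[S], 1/v) = (3.333, 0.1368) and (0.2146, 0.05556).
Slope = (0.1368 − 0.05556)/(3.333 − 0.2146) = 0.02605; intercept = 0.1368 − 0.02605×3.333 = 0.04997.
Vmax = 1/intercept = 20.0 μmol/min; Km = slope × Vmax = 0.02605 × 20.0 = 0.521 mM.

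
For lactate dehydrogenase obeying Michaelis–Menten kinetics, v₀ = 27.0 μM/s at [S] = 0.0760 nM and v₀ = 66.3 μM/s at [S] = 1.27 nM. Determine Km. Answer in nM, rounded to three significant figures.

0.130 nM

From v = Vmax[S]/(Km+[S]), each point gives Vmax = v(Km+[S])/[S].
Equating: 27.0(Km+0.0760)/0.0760 = 66.3(Km+1.27)/1.27.
355.3·Km + 27.0 = 52.20·Km + 66.3, so (355.3 − 52.20)·Km = 66.3 − 27.0.
Km = 39.30/303.1 = 0.130 nM; then Vmax = 27.0(0.130+0.0760)/0.0760 = 73.1 μM/s.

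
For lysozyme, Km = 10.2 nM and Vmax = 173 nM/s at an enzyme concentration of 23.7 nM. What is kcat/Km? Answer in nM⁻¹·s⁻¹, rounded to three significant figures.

kcat = Vmax/[E]total = 173/23.7 = 7.30 s⁻¹.
kcat/Km = 7.30/10.2 = 0.716 nM⁻¹·s⁻¹.

0.716 nM⁻¹·s⁻¹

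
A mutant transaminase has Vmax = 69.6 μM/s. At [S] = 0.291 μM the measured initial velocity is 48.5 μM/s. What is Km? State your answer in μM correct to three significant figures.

v/Vmax = 48.5/69.6 = 0.6968 = [S]/(Km+[S]).
So Km + [S] = [S]/0.6968 = 0.4176 μM, giving Km = 0.4176 − 0.291 = 0.127 μM.

0.127 μM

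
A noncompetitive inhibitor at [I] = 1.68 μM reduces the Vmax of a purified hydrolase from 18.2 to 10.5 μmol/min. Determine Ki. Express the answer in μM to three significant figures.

2.29 μM

Noncompetitive: Vmax,app = Vmax/α with α = 1 + [I]/Ki.
α = Vmax/Vmax,app = 18.2/10.5 = 1.733.
Since α = 1 + [I]/Ki, [I]/Ki = 1.733 − 1 = 0.7333 and Ki = 1.68/0.7333 = 2.29 μM.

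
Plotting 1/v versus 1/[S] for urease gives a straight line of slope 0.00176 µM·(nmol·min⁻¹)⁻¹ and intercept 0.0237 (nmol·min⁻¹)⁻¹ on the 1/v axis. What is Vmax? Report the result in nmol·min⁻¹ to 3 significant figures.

42.2 nmol·min⁻¹

The y-intercept of a Lineweaver–Burk plot equals 1/Vmax, so Vmax = 1/0.0237 = 42.2 nmol·min⁻¹.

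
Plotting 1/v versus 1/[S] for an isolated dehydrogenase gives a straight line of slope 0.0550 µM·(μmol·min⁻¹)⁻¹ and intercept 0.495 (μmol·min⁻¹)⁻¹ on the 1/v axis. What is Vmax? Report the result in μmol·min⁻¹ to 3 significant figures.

The y-intercept of a Lineweaver–Burk plot equals 1/Vmax, so Vmax = 1/0.495 = 2.02 μmol·min⁻¹.

2.02 μmol·min⁻¹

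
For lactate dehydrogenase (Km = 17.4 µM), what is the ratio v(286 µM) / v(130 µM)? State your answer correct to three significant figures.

Since Vmax cancels, v₂/v₁ = [S]₂(Km+[S]₁) / [S]₁(Km+[S]₂).
= 286×(17.4+130) / (130×(17.4+286)) = 42160/39440 = 1.07.

1.07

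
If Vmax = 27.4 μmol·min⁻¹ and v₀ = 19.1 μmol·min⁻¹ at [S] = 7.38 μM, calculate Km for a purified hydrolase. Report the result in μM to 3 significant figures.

From v = Vmax[S]/(Km+[S]), Km = [S](Vmax − v)/v.
Km = 7.38 × (27.4 − 19.1) / 19.1 = 61.25/19.1 = 3.21 μM.

3.21 μM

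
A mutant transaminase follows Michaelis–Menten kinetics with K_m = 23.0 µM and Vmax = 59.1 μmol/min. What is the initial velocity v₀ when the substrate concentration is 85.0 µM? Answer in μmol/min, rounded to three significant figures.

46.5 μmol/min

v = Vmax·[S]/(Km + [S]) = 59.1 × 85.0 / (23.0 + 85.0)
  = 5024 / 108.0 = 46.5 μmol/min.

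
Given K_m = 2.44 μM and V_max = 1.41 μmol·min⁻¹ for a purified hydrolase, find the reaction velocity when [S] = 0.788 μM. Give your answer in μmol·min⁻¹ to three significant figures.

0.344 μmol·min⁻¹

v = Vmax·[S]/(Km + [S]) = 1.41 × 0.788 / (2.44 + 0.788)
  = 1.111 / 3.228 = 0.344 μmol·min⁻¹.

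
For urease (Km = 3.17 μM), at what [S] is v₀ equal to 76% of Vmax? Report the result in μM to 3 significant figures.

10.0 μM

v/Vmax = [S]/(Km+[S]) = 0.76, so [S] = Km·0.76/(1 − 0.76) = 3.17 × 3.167.
[S] = 10.0 μM.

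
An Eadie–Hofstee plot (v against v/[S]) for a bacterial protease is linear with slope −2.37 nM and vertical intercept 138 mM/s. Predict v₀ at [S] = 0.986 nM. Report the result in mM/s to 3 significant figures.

40.5 mM/s

In the Eadie–Hofstee form v = Vmax − Km·(v/[S]), the slope is −Km and the intercept is Vmax, so Km = 2.37 nM and Vmax = 138 mM/s.
v = 138 × 0.986/(2.37 + 0.986) = 40.5 mM/s.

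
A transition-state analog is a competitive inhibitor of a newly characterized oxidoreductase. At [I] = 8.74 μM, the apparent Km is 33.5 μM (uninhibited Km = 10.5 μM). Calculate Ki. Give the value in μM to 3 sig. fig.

3.99 μM

Competitive: Km,app = α·Km with α = 1 + [I]/Ki.
α = Km,app/Km = 33.5/10.5 = 3.190.
Ki = [I]/(α − 1) = 8.74/2.190 = 3.99 μM.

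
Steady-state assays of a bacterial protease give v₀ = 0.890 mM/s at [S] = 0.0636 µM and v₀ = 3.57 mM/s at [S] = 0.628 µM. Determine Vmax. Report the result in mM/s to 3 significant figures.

5.40 mM/s

In reciprocal form, 1/v = (Km/Vmax)·(1/[S]) + 1/Vmax. The two points give (1/[S], 1/v) = (15.72, 1.124) and (1.592, 0.2801).
Slope = (1.124 − 0.2801)/(15.72 − 1.592) = 0.05969; intercept = 1.124 − 0.05969×15.72 = 0.1851.
Vmax = 1/intercept = 5.40 mM/s; Km = slope × Vmax = 0.05969 × 5.40 = 0.323 µM.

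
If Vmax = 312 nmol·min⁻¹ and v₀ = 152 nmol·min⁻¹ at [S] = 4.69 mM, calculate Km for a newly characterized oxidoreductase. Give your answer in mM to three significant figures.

From v = Vmax[S]/(Km+[S]), Km = [S](Vmax − v)/v.
Km = 4.69 × (312 − 152) / 152 = 750.4/152 = 4.94 mM.

4.94 mM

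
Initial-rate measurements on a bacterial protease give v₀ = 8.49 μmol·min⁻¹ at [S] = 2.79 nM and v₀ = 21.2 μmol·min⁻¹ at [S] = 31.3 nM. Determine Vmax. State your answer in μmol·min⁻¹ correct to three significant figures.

24.8 μmol·min⁻¹

In reciprocal form, 1/v = (Km/Vmax)·(1/[S]) + 1/Vmax. The two points give (1/[S], 1/v) = (0.3584, 0.1178) and (0.03195, 0.04717).
Slope = (0.1178 − 0.04717)/(0.3584 − 0.03195) = 0.2163; intercept = 0.1178 − 0.2163×0.3584 = 0.04026.
Vmax = 1/intercept = 24.8 μmol·min⁻¹; Km = slope × Vmax = 0.2163 × 24.8 = 5.37 nM.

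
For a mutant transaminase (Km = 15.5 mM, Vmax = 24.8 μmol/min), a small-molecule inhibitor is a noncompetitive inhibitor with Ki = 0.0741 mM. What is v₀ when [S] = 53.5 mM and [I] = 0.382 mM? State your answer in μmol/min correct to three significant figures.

With α = 1 + [I]/Ki = 1 + 0.382/0.0741 = 6.155, the noncompetitive rate law is v = (Vmax/α)·[S] / (Km + [S]).
v = (24.8/6.155)×53.5 / (15.5 + 53.5) = 215.6/69.00 = 3.12 μmol/min.

3.12 μmol/min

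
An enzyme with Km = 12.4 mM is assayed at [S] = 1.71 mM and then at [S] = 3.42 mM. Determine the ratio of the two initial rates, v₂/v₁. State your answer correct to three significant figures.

Since Vmax cancels, v₂/v₁ = [S]₂(Km+[S]₁) / [S]₁(Km+[S]₂).
= 3.42×(12.4+1.71) / (1.71×(12.4+3.42)) = 48.26/27.05 = 1.78.

1.78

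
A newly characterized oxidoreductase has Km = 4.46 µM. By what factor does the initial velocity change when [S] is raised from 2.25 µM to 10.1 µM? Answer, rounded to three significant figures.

2.07

The fractional saturations are [S]/(Km+[S]) = 2.25/6.710 = 0.3353 and 10.1/14.56 = 0.6937.
v₂/v₁ is just their ratio: 0.6937/0.3353 = 2.07.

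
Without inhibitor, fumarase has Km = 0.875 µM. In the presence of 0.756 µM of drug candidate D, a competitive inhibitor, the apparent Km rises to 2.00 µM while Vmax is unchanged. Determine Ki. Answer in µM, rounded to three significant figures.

0.588 µM

Competitive: Km,app = α·Km with α = 1 + [I]/Ki.
α = Km,app/Km = 2.00/0.875 = 2.286.
Ki = [I]/(α − 1) = 0.756/1.286 = 0.588 µM.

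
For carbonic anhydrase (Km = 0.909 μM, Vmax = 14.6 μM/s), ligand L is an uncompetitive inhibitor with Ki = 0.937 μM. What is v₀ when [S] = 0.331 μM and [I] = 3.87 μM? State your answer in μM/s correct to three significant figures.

α = 1 + [I]/Ki = 1 + 3.87/0.937 = 5.130.
For an uncompetitive inhibitor, both parameters are divided by α, giving Vmax/α and Km/α: Km,app = 0.177 μM, Vmax,app = 2.85 μM/s.
v = Vmax,app·[S]/(Km,app + [S]) = 2.85 × 0.331/(0.177 + 0.331) = 1.85 μM/s.

1.85 μM/s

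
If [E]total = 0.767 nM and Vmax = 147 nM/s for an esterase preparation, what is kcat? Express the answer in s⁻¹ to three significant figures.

192 s⁻¹

kcat = Vmax/[E]total = 147 nM/s / 0.767 nM = 192 s⁻¹.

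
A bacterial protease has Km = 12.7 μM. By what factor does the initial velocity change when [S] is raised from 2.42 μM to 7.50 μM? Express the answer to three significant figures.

The fractional saturations are [S]/(Km+[S]) = 2.42/15.12 = 0.1601 and 7.50/20.20 = 0.3713.
v₂/v₁ is just their ratio: 0.3713/0.1601 = 2.32.

2.32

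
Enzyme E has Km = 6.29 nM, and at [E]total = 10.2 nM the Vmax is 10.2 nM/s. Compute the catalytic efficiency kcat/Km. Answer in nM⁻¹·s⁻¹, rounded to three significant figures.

kcat = Vmax/[E]total = 10.2/10.2 = 1.00 s⁻¹.
kcat/Km = 1.00/6.29 = 0.159 nM⁻¹·s⁻¹.

0.159 nM⁻¹·s⁻¹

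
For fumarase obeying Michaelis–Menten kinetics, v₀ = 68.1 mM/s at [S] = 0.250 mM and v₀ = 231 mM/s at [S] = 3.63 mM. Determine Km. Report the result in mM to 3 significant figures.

From v = Vmax[S]/(Km+[S]), each point gives Vmax = v(Km+[S])/[S].
Equating: 68.1(Km+0.250)/0.250 = 231(Km+3.63)/3.63.
272.4·Km + 68.1 = 63.64·Km + 231, so (272.4 − 63.64)·Km = 231 − 68.1.
Km = 162.9/208.8 = 0.780 mM; then Vmax = 68.1(0.780+0.250)/0.250 = 281 mM/s.

0.780 mM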